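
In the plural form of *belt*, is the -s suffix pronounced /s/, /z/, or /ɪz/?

The stem *belt* ends in a voiceless non-sibilant consonant.
The plural suffix surfaces as /ɪz/ after sibilants, /s/ after other voiceless consonants, and /z/ after other voiced sounds.
So the plural -s on *belt* is pronounced /s/.

/s/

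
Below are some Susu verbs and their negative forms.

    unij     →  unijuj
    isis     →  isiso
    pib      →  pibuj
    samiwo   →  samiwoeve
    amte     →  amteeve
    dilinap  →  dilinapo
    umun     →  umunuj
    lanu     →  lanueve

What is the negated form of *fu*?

fueve

The alternation tracks the final sound of the stem — -o when the stem ends in a voiceless consonant (*isis*, *dilinap*); -uj when the stem ends in a voiced consonant (*unij*, *pib*, *umun*); -eve when the stem ends in a vowel (*samiwo*, *amte*, *lanu*).
*fu* — final sound /u/ (a vowel) → -eve → *fueve*.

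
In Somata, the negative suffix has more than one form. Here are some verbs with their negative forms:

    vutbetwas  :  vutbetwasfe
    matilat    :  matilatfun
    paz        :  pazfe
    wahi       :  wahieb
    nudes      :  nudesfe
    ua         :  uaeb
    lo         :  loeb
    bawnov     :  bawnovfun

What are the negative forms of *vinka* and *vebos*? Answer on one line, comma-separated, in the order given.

vinkaeb, vebosfe

The suffix is conditioned by the final sound: -fe when the stem ends in a sibilant (*vutbetwas*, *paz*, *nudes*); -fun when the stem ends in a non-sibilant consonant (*matilat*, *bawnov*); -eb when the stem ends in a vowel (*wahi*, *ua*, *lo*).
*vinka* — final sound /a/ (a vowel) → -eb → *vinkaeb*.
Since the final sound of *vebos* is /s/ (a sibilant), it takes -fe, giving *vebosfe*.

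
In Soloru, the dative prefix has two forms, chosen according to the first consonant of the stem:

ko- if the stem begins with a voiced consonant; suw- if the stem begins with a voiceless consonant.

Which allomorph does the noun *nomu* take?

*nomu* — first consonant /n/ (voiced) → ko-.

ko-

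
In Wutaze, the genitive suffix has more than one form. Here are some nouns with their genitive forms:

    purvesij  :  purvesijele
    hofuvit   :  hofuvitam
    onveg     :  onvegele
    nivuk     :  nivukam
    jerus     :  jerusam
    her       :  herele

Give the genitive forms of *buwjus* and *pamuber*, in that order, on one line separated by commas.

Looking at the final consonant of each stem: -am when the stem ends in a voiceless consonant (*hofuvit*, *nivuk*, *jerus*); -ele when the stem ends in a voiced consonant (*purvesij*, *onveg*, *her*).
*buwjus* — final consonant /s/ (voiceless) → -am → *buwjusam*.
The final consonant of *pamuber* is /r/, which is voiced, so the suffix is -ele, giving *pamuberele*.

buwjusam, pamuberele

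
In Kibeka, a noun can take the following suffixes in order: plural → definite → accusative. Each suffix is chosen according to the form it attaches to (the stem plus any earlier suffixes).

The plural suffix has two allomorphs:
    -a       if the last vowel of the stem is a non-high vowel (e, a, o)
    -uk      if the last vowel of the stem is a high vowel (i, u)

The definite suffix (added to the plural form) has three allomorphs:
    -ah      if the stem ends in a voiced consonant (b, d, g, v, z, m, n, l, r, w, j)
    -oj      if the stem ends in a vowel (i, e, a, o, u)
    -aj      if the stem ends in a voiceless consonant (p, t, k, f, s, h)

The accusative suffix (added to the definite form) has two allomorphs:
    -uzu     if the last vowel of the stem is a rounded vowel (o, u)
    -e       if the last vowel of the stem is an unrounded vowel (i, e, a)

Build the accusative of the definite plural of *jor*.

Since the last vowel of *jor* is /o/ (a non-high vowel), it takes -a, giving *jora*.
Since the final sound of the plural form *jora* is /a/ (a vowel), it takes -oj, giving *joraoj*.
Since the last vowel of the definite form *joraoj* is /o/ (a rounded vowel), it takes -uzu, giving *joraojuzu*.

joraojuzu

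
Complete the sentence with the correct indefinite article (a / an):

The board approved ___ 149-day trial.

The indefinite article is chosen by the initial *sound* of the following word, not its spelling.
The number *149* is spoken "one hundred …", beginning with /wʌn/ — a consonant sound.
So the article is *a*: The board approved a 149-day trial.

a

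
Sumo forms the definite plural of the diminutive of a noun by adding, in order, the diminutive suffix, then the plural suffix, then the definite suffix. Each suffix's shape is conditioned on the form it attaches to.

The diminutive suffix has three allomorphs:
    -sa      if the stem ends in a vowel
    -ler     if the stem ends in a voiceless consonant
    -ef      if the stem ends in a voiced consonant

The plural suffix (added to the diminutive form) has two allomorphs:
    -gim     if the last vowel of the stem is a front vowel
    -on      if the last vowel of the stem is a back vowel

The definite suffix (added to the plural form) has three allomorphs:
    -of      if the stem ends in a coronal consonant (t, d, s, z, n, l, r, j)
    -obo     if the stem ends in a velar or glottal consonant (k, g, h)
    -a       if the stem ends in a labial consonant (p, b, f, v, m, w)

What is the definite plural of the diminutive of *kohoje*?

kohojesaonof

Since the final sound of *kohoje* is /e/ (a vowel), it takes -sa, giving *kohojesa*.
The diminutive form *kohojesa*: last vowel = /a/, a back vowel → -on → *kohojesaon*.
Since the final consonant of the plural form *kohojesaon* is /n/ (coronal), it takes -of, giving *kohojesaonof*.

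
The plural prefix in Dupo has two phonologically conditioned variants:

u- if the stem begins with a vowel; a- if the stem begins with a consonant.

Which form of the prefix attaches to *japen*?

a-

The first sound of *japen* is /j/, which is a consonant, so the prefix is a-.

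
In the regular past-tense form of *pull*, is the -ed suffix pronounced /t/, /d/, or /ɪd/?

The stem *pull* ends in a voiced sound other than /d/.
The -ed suffix is realized as /ɪd/ after /t, d/; as /t/ after other voiceless consonants; and as /d/ after other voiced sounds.
So -ed on *pull* is pronounced /d/.

/d/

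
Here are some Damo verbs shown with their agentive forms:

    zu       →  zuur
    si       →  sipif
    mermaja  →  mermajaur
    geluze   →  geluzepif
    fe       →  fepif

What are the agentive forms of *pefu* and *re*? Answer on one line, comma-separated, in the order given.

The pattern is front/back vowel harmony: -pif when the last vowel of the stem is a front vowel (*si*, *geluze*, *fe*); -ur when the last vowel of the stem is a back vowel (*zu*, *mermaja*).
Since the last vowel of *pefu* is /u/ (a back vowel), it takes -ur, giving *pefuur*.
*re* — last vowel /e/ (a front vowel) → -pif → *repif*.

pefuur, repif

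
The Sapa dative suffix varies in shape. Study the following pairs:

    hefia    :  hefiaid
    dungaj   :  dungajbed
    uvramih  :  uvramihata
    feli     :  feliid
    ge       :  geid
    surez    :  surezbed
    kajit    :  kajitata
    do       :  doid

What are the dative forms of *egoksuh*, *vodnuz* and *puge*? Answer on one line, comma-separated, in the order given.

The alternation tracks the final sound of the stem — -ata when the stem ends in a voiceless consonant (*uvramih*, *kajit*); -bed when the stem ends in a voiced consonant (*dungaj*, *surez*); -id when the stem ends in a vowel (*hefia*, *feli*, *ge*, *do*).
The final sound of *egoksuh* is /h/, which is a voiceless consonant, so the suffix is -ata, giving *egoksuhata*.
*vodnuz*: final sound = /z/, a voiced consonant → -bed → *vodnuzbed*.
*puge* — final sound /e/ (a vowel) → -id → *pugeid*.

egoksuhata, vodnuzbed, pugeid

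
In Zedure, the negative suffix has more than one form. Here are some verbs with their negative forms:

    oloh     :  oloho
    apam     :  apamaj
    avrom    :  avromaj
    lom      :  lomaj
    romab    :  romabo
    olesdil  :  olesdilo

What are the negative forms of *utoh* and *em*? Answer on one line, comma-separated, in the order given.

The suffix is conditioned by the final consonant: -aj when the stem ends in a nasal (*apam*, *avrom*, *lom*); -o when the stem ends in a non-nasal consonant (*oloh*, *romab*, *olesdil*).
*utoh*: final consonant = /h/, non-nasal → -o → *utoho*.
The final consonant of *em* is /m/, which is a nasal, so the suffix is -aj, giving *emaj*.

utoho, emaj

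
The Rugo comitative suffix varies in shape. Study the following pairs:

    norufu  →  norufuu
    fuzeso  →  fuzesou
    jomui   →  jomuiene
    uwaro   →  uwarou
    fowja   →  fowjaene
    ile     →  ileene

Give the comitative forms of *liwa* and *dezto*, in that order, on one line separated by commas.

liwaene, deztou

Looking at the last vowel of each stem: -u when the last vowel of the stem is a rounded vowel (*norufu*, *fuzeso*, *uwaro*); -ene when the last vowel of the stem is an unrounded vowel (*jomui*, *fowja*, *ile*).
*liwa* — last vowel /a/ (an unrounded vowel) → -ene → *liwaene*.
*dezto*: last vowel = /o/, a rounded vowel → -u → *deztou*.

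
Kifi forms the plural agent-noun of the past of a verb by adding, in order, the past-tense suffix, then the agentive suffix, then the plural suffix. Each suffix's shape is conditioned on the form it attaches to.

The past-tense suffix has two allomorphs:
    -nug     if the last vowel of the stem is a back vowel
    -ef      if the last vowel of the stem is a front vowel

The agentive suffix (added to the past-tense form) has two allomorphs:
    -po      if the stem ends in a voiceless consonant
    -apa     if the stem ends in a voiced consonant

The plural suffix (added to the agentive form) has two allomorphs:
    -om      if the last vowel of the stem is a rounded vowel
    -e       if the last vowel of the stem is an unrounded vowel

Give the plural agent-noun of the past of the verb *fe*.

feefpoom

*fe*: last vowel = /e/, a front vowel → -ef → *feef*.
Since the final consonant of the past-tense form *feef* is /f/ (voiceless), it takes -po, giving *feefpo*.
The last vowel of the agentive form *feefpo* is /o/, which is a rounded vowel, so the plural suffix is -om, giving *feefpoom*.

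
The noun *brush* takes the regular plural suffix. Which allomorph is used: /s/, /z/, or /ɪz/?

The stem *brush* ends in a sibilant (/s, z, ʃ, ʒ, tʃ, dʒ/).
The plural suffix surfaces as /ɪz/ after sibilants, /s/ after other voiceless consonants, and /z/ after other voiced sounds.
So the plural -s on *brush* is pronounced /ɪz/.

/ɪz/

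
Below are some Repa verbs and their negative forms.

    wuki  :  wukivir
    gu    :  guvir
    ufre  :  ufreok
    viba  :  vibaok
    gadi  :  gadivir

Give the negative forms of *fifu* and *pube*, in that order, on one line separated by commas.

fifuvir, pubeok

The suffix is conditioned by the last vowel: -vir when the last vowel of the stem is a high vowel (*wuki*, *gu*, *gadi*); -ok when the last vowel of the stem is a non-high vowel (*ufre*, *viba*).
The last vowel of *fifu* is /u/, which is a high vowel, so the suffix is -vir, giving *fifuvir*.
*pube*: last vowel = /e/, a non-high vowel → -ok → *pubeok*.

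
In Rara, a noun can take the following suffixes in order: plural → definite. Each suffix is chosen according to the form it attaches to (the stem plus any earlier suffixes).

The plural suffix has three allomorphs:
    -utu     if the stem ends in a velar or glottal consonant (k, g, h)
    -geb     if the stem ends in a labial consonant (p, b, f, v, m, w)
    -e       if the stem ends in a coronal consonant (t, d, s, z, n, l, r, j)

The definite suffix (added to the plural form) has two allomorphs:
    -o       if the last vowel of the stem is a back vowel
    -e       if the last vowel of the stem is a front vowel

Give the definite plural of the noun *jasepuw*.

Since the final consonant of *jasepuw* is /w/ (labial), it takes -geb, giving *jasepuwgeb*.
The plural form *jasepuwgeb* — last vowel /e/ (a front vowel) → -e → *jasepuwgebe*.

jasepuwgebe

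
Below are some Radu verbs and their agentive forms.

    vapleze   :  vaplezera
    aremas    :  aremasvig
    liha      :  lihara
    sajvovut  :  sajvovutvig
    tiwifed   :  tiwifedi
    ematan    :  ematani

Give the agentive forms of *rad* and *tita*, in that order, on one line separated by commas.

The suffix is conditioned by the final sound: -vig when the stem ends in a voiceless consonant (*aremas*, *sajvovut*); -i when the stem ends in a voiced consonant (*tiwifed*, *ematan*); -ra when the stem ends in a vowel (*vapleze*, *liha*).
*rad* — final sound /d/ (a voiced consonant) → -i → *radi*.
Since the final sound of *tita* is /a/ (a vowel), it takes -ra, giving *titara*.

radi, titara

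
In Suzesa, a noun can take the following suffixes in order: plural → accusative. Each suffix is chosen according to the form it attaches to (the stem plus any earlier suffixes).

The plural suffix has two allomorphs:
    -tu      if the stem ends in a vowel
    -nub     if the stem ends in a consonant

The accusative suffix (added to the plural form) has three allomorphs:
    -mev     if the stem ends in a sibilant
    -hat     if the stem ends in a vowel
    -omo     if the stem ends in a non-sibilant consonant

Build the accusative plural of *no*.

Since the final sound of *no* is /o/ (a vowel), it takes -tu, giving *notu*.
The plural form *notu* — final sound /u/ (a vowel) → -hat → *notuhat*.

notuhat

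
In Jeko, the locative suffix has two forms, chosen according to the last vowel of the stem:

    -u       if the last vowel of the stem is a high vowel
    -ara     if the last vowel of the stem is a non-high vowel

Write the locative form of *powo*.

powoara

The last vowel of *powo* is /o/, which is a non-high vowel, so the suffix is -ara, giving *powoara*.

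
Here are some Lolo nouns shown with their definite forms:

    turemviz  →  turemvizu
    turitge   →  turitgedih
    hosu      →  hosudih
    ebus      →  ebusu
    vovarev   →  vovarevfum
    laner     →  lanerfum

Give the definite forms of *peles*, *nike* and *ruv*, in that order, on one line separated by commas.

The alternation tracks the final sound of the stem — -u when the stem ends in a sibilant (*turemviz*, *ebus*); -fum when the stem ends in a non-sibilant consonant (*vovarev*, *laner*); -dih when the stem ends in a vowel (*turitge*, *hosu*).
The final sound of *peles* is /s/, which is a sibilant, so the suffix is -u, giving *pelesu*.
The final sound of *nike* is /e/, which is a vowel, so the suffix is -dih, giving *nikedih*.
*ruv* — final sound /v/ (a non-sibilant consonant) → -fum → *ruvfum*.

pelesu, nikedih, ruvfum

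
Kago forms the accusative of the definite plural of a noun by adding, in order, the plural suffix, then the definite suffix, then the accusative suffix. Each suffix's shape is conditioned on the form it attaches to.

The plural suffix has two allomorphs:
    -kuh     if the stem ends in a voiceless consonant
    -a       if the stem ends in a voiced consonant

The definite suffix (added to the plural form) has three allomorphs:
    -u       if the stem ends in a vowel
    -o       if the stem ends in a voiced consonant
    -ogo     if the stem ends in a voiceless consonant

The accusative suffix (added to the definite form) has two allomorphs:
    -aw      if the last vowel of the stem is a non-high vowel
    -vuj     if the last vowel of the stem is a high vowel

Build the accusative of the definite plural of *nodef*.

nodefkuhogoaw

*nodef* — final consonant /f/ (voiceless) → -kuh → *nodefkuh*.
Since the final sound of the plural form *nodefkuh* is /h/ (a voiceless consonant), it takes -ogo, giving *nodefkuhogo*.
Since the last vowel of the definite form *nodefkuhogo* is /o/ (a non-high vowel), it takes -aw, giving *nodefkuhogoaw*.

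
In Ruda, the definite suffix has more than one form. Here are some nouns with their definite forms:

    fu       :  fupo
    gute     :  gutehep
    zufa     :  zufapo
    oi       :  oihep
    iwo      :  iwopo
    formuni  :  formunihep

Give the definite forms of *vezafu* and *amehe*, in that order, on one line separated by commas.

vezafupo, amehehep

The pattern is front/back vowel harmony: -hep when the last vowel of the stem is a front vowel (*gute*, *oi*, *formuni*); -po when the last vowel of the stem is a back vowel (*fu*, *zufa*, *iwo*).
Since the last vowel of *vezafu* is /u/ (a back vowel), it takes -po, giving *vezafupo*.
*amehe* — last vowel /e/ (a front vowel) → -hep → *amehehep*.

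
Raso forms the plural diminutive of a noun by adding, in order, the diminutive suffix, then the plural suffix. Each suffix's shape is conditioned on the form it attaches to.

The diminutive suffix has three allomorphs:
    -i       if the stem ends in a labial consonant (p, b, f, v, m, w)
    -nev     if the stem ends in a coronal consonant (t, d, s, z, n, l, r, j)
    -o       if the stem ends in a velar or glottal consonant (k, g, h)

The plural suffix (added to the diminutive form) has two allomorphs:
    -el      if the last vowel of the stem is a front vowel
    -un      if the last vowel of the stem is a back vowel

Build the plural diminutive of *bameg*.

bamegoun

*bameg*: final consonant = /g/, velar/glottal → -o → *bamego*.
The diminutive form *bamego* — last vowel /o/ (a back vowel) → -un → *bamegoun*.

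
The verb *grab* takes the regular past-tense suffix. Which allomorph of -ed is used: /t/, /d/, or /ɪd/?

The stem *grab* ends in a voiced sound other than /d/.
The -ed suffix is realized as /ɪd/ after /t, d/; as /t/ after other voiceless consonants; and as /d/ after other voiced sounds.
So -ed on *grab* is pronounced /d/.

/d/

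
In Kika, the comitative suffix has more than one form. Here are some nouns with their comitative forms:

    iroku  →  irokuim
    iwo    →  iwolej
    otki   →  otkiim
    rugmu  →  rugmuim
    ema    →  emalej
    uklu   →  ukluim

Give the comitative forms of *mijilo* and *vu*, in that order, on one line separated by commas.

Looking at the last vowel of each stem: -im when the last vowel of the stem is a high vowel (*iroku*, *otki*, *rugmu*, *uklu*); -lej when the last vowel of the stem is a non-high vowel (*iwo*, *ema*).
*mijilo* — last vowel /o/ (a non-high vowel) → -lej → *mijilolej*.
The last vowel of *vu* is /u/, which is a high vowel, so the suffix is -im, giving *vuim*.

mijilolej, vuim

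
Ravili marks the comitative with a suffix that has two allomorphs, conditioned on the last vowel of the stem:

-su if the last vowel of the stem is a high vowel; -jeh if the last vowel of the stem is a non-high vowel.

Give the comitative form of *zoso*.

Since the last vowel of *zoso* is /o/ (a non-high vowel), it takes -jeh, giving *zosojeh*.

zosojeh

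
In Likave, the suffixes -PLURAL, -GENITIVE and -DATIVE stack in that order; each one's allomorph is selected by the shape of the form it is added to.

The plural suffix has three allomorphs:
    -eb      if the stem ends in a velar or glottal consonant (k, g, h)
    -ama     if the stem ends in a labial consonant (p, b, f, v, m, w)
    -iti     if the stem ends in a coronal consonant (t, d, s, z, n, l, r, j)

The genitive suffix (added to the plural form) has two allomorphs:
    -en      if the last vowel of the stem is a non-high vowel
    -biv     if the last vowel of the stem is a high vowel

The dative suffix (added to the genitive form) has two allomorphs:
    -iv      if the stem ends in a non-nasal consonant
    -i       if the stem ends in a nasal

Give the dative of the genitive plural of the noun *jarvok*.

jarvokebeni

The final consonant of *jarvok* is /k/, which is velar/glottal, so the plural suffix is -eb, giving *jarvokeb*.
The plural form *jarvokeb*: last vowel = /e/, a non-high vowel → -en → *jarvokeben*.
The genitive form *jarvokeben*: final consonant = /n/, a nasal → -i → *jarvokebeni*.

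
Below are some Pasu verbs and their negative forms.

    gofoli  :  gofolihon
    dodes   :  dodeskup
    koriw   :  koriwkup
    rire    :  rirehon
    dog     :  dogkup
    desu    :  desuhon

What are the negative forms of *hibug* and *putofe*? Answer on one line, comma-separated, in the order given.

hibugkup, putofehon

The alternation tracks the final sound of the stem — -kup when the stem ends in a consonant (*dodes*, *koriw*, *dog*); -hon when the stem ends in a vowel (*gofoli*, *rire*, *desu*).
*hibug*: final sound = /g/, a consonant → -kup → *hibugkup*.
*putofe*: final sound = /e/, a vowel → -hon → *putofehon*.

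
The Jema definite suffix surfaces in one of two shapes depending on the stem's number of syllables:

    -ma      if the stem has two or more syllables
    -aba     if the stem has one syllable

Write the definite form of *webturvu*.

*webturvu* (3 syllables) → -ma → *webturvuma*.

webturvuma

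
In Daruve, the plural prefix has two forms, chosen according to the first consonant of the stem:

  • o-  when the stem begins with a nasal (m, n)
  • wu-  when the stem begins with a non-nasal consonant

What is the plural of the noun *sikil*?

wusikil

Since the first consonant of *sikil* is /s/ (non-nasal), it takes wu-, giving *wusikil*.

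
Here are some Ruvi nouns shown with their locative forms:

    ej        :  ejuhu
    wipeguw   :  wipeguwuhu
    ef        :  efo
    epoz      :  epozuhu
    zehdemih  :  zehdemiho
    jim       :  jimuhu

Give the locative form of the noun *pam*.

The pattern is voicing of the final consonant: -o when the stem ends in a voiceless consonant (*ef*, *zehdemih*); -uhu when the stem ends in a voiced consonant (*ej*, *wipeguw*, *epoz*, *jim*).
*pam*: final consonant = /m/, voiced → -uhu → *pamuhu*.

pamuhu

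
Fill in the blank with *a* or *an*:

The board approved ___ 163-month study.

The indefinite article is chosen by the initial *sound* of the following word, not its spelling.
The number *163* is spoken "one hundred …", beginning with /wʌn/ — a consonant sound.
So the article is *a*: The board approved a 163-month study.

a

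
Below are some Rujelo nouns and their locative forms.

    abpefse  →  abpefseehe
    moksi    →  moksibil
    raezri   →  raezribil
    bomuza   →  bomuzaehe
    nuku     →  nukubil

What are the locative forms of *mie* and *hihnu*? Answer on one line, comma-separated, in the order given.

The alternation tracks the last vowel of the stem — -bil when the last vowel of the stem is a high vowel (*moksi*, *raezri*, *nuku*); -ehe when the last vowel of the stem is a non-high vowel (*abpefse*, *bomuza*).
*mie*: last vowel = /e/, a non-high vowel → -ehe → *mieehe*.
*hihnu*: last vowel = /u/, a high vowel → -bil → *hihnubil*.

mieehe, hihnubil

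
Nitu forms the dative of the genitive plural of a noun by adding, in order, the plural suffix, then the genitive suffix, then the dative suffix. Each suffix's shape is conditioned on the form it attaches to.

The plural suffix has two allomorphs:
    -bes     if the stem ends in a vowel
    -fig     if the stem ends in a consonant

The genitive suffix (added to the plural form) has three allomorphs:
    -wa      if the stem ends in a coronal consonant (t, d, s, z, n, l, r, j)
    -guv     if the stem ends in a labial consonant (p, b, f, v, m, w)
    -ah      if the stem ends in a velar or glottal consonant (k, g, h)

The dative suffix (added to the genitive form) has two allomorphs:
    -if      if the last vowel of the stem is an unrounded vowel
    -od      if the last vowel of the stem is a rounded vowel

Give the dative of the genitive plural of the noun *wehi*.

Since the final sound of *wehi* is /i/ (a vowel), it takes -bes, giving *wehibes*.
Since the final consonant of the plural form *wehibes* is /s/ (coronal), it takes -wa, giving *wehibeswa*.
Since the last vowel of the genitive form *wehibeswa* is /a/ (an unrounded vowel), it takes -if, giving *wehibeswaif*.

wehibeswaif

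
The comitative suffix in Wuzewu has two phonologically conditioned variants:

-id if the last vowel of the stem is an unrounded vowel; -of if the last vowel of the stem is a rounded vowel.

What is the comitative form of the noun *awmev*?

awmevid

The last vowel of *awmev* is /e/, which is an unrounded vowel, so the suffix is -id, giving *awmevid*.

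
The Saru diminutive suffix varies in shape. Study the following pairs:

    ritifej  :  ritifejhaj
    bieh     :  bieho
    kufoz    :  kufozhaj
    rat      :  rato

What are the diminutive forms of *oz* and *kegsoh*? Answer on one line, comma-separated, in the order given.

Looking at the final consonant of each stem: -o when the stem ends in a voiceless consonant (*bieh*, *rat*); -haj when the stem ends in a voiced consonant (*ritifej*, *kufoz*).
Since the final consonant of *oz* is /z/ (voiced), it takes -haj, giving *ozhaj*.
Since the final consonant of *kegsoh* is /h/ (voiceless), it takes -o, giving *kegsoho*.

ozhaj, kegsoho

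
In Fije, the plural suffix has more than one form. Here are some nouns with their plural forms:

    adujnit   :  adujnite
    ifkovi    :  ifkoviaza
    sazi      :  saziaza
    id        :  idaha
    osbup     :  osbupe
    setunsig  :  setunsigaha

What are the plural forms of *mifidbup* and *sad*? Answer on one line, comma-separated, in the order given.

mifidbupe, sadaha

The suffix is conditioned by the final sound: -e when the stem ends in a voiceless consonant (*adujnit*, *osbup*); -aha when the stem ends in a voiced consonant (*id*, *setunsig*); -aza when the stem ends in a vowel (*ifkovi*, *sazi*).
*mifidbup*: final sound = /p/, a voiceless consonant → -e → *mifidbupe*.
The final sound of *sad* is /d/, which is a voiced consonant, so the suffix is -aha, giving *sadaha*.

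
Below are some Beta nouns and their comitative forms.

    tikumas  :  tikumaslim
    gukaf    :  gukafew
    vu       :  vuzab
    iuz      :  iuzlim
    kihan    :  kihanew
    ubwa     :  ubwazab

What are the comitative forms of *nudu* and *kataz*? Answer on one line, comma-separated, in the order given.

The pattern is sibilance of the final sound: -lim when the stem ends in a sibilant (*tikumas*, *iuz*); -ew when the stem ends in a non-sibilant consonant (*gukaf*, *kihan*); -zab when the stem ends in a vowel (*vu*, *ubwa*).
*nudu* — final sound /u/ (a vowel) → -zab → *nuduzab*.
*kataz* — final sound /z/ (a sibilant) → -lim → *katazlim*.

nuduzab, katazlim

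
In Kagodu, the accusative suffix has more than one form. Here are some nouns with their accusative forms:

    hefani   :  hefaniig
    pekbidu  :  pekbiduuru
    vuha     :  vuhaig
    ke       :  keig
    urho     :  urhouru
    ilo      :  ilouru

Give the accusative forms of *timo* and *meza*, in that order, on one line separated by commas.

timouru, mezaig

The suffix is conditioned by the last vowel: -uru when the last vowel of the stem is a rounded vowel (*pekbidu*, *urho*, *ilo*); -ig when the last vowel of the stem is an unrounded vowel (*hefani*, *vuha*, *ke*).
Since the last vowel of *timo* is /o/ (a rounded vowel), it takes -uru, giving *timouru*.
*meza*: last vowel = /a/, an unrounded vowel → -ig → *mezaig*.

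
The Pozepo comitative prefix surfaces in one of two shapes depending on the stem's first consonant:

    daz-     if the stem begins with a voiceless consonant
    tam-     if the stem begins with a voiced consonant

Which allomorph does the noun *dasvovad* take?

tam-

*dasvovad*: first consonant = /d/, voiced → tam-.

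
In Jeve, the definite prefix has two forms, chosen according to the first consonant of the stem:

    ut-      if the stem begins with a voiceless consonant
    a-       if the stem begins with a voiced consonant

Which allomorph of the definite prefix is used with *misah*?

a-

Since the first consonant of *misah* is /m/ (voiced), it takes a-.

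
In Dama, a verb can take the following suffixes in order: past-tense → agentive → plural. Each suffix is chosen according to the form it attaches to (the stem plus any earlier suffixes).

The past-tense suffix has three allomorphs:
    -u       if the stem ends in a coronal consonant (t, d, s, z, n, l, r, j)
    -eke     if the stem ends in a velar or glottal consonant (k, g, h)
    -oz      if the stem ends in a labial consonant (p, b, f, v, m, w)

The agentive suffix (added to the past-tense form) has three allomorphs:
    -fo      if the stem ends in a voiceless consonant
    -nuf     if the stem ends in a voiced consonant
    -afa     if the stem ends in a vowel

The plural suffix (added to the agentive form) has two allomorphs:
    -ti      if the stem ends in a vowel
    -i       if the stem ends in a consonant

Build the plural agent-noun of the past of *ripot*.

ripotuafati

The final consonant of *ripot* is /t/, which is coronal, so the past-tense suffix is -u, giving *ripotu*.
The past-tense form *ripotu*: final sound = /u/, a vowel → -afa → *ripotuafa*.
Since the final sound of the agentive form *ripotuafa* is /a/ (a vowel), it takes -ti, giving *ripotuafati*.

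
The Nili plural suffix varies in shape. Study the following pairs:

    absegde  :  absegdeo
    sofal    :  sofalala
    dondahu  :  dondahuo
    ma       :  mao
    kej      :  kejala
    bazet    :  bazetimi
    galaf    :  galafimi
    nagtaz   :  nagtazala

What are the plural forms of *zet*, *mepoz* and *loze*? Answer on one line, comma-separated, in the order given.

zetimi, mepozala, lozeo

Looking at the final sound of each stem: -imi when the stem ends in a voiceless consonant (*bazet*, *galaf*); -ala when the stem ends in a voiced consonant (*sofal*, *kej*, *nagtaz*); -o when the stem ends in a vowel (*absegde*, *dondahu*, *ma*).
*zet*: final sound = /t/, a voiceless consonant → -imi → *zetimi*.
*mepoz*: final sound = /z/, a voiced consonant → -ala → *mepozala*.
*loze*: final sound = /e/, a vowel → -o → *lozeo*.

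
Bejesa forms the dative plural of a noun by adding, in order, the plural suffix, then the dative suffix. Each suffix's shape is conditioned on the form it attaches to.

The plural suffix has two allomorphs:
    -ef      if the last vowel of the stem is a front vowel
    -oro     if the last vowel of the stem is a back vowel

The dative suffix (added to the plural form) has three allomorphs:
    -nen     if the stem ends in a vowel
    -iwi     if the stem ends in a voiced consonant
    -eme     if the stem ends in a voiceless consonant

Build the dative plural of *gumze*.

The last vowel of *gumze* is /e/, which is a front vowel, so the plural suffix is -ef, giving *gumzeef*.
Since the final sound of the plural form *gumzeef* is /f/ (a voiceless consonant), it takes -eme, giving *gumzeefeme*.

gumzeefeme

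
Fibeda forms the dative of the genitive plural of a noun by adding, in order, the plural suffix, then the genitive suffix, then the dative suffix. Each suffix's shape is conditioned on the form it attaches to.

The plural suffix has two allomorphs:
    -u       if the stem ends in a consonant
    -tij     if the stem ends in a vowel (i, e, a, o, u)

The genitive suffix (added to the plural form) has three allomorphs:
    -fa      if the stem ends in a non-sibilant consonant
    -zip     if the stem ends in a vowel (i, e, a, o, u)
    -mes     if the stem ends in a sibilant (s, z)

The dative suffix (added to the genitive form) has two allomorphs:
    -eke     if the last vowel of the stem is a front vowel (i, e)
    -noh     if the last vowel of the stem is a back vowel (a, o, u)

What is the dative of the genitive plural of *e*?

etijfanoh

Since the final sound of *e* is /e/ (a vowel), it takes -tij, giving *etij*.
Since the final sound of the plural form *etij* is /j/ (a non-sibilant consonant), it takes -fa, giving *etijfa*.
The genitive form *etijfa* — last vowel /a/ (a back vowel) → -noh → *etijfanoh*.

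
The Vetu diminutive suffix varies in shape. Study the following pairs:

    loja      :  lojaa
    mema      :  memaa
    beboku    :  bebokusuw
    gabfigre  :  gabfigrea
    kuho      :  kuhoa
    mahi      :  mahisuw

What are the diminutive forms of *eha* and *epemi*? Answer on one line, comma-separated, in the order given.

The suffix is conditioned by the last vowel: -suw when the last vowel of the stem is a high vowel (*beboku*, *mahi*); -a when the last vowel of the stem is a non-high vowel (*loja*, *mema*, *gabfigre*, *kuho*).
*eha*: last vowel = /a/, a non-high vowel → -a → *ehaa*.
*epemi*: last vowel = /i/, a high vowel → -suw → *epemisuw*.

ehaa, epemisuw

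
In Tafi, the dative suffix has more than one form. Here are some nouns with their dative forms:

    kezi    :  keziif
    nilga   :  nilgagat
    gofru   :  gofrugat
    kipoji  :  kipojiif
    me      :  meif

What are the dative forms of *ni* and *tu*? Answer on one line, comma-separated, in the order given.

The suffix is conditioned by the last vowel: -if when the last vowel of the stem is a front vowel (*kezi*, *kipoji*, *me*); -gat when the last vowel of the stem is a back vowel (*nilga*, *gofru*).
*ni*: last vowel = /i/, a front vowel → -if → *niif*.
Since the last vowel of *tu* is /u/ (a back vowel), it takes -gat, giving *tugat*.

niif, tugat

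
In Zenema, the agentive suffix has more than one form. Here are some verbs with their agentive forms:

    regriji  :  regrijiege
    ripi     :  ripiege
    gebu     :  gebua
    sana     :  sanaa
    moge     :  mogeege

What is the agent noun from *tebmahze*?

The pattern is front/back vowel harmony: -ege when the last vowel of the stem is a front vowel (*regriji*, *ripi*, *moge*); -a when the last vowel of the stem is a back vowel (*gebu*, *sana*).
*tebmahze*: last vowel = /e/, a front vowel → -ege → *tebmahzeege*.

tebmahzeege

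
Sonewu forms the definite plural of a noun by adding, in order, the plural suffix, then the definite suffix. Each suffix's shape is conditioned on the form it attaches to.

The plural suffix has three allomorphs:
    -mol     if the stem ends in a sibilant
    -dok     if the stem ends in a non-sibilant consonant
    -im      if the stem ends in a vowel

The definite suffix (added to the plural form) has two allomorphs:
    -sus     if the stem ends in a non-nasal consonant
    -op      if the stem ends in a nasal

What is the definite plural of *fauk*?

faukdoksus

*fauk*: final sound = /k/, a non-sibilant consonant → -dok → *faukdok*.
Since the final consonant of the plural form *faukdok* is /k/ (non-nasal), it takes -sus, giving *faukdoksus*.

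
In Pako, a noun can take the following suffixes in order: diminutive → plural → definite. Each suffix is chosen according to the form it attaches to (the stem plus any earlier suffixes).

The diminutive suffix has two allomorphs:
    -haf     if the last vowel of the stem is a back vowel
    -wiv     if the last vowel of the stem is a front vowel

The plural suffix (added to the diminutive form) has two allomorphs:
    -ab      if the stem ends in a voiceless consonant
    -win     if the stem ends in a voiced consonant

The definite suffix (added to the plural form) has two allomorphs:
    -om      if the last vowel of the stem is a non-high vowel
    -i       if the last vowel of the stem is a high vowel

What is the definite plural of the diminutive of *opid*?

opidwivwini

Since the last vowel of *opid* is /i/ (a front vowel), it takes -wiv, giving *opidwiv*.
Since the final consonant of the diminutive form *opidwiv* is /v/ (voiced), it takes -win, giving *opidwivwin*.
The plural form *opidwivwin*: last vowel = /i/, a high vowel → -i → *opidwivwini*.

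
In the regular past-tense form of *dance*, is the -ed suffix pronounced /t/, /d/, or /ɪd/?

/t/

The stem *dance* ends in a voiceless consonant other than /t/.
The -ed suffix is realized as /ɪd/ after /t, d/; as /t/ after other voiceless consonants; and as /d/ after other voiced sounds.
So -ed on *dance* is pronounced /t/.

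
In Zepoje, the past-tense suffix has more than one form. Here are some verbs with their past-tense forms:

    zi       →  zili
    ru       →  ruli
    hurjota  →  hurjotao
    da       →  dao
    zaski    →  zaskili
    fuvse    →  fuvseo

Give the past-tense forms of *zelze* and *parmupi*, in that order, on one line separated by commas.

The suffix is conditioned by the last vowel: -li when the last vowel of the stem is a high vowel (*zi*, *ru*, *zaski*); -o when the last vowel of the stem is a non-high vowel (*hurjota*, *da*, *fuvse*).
The last vowel of *zelze* is /e/, which is a non-high vowel, so the suffix is -o, giving *zelzeo*.
*parmupi* — last vowel /i/ (a high vowel) → -li → *parmupili*.

zelzeo, parmupili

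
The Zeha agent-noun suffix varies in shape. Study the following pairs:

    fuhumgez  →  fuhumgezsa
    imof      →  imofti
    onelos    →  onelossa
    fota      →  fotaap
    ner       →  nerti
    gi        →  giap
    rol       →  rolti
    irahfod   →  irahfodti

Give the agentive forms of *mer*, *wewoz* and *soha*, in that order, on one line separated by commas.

The alternation tracks the final sound of the stem — -sa when the stem ends in a sibilant (*fuhumgez*, *onelos*); -ti when the stem ends in a non-sibilant consonant (*imof*, *ner*, *rol*, *irahfod*); -ap when the stem ends in a vowel (*fota*, *gi*).
*mer*: final sound = /r/, a non-sibilant consonant → -ti → *merti*.
*wewoz* — final sound /z/ (a sibilant) → -sa → *wewozsa*.
*soha* — final sound /a/ (a vowel) → -ap → *sohaap*.

merti, wewozsa, sohaap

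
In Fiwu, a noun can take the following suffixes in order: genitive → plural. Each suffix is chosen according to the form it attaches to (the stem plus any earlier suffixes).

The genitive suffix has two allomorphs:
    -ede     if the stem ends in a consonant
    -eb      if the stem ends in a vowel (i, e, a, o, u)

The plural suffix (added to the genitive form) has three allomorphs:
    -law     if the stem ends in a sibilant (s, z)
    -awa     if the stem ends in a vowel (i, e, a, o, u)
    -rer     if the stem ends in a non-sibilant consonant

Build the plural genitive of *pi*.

piebrer

Since the final sound of *pi* is /i/ (a vowel), it takes -eb, giving *pieb*.
The genitive form *pieb*: final sound = /b/, a non-sibilant consonant → -rer → *piebrer*.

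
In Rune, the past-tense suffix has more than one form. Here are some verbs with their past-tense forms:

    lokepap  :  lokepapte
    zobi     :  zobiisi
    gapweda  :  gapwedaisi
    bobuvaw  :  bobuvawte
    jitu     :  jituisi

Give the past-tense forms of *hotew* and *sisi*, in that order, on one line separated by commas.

hotewte, sisiisi

The alternation tracks the final sound of the stem — -te when the stem ends in a consonant (*lokepap*, *bobuvaw*); -isi when the stem ends in a vowel (*zobi*, *gapweda*, *jitu*).
The final sound of *hotew* is /w/, which is a consonant, so the suffix is -te, giving *hotewte*.
*sisi*: final sound = /i/, a vowel → -isi → *sisiisi*.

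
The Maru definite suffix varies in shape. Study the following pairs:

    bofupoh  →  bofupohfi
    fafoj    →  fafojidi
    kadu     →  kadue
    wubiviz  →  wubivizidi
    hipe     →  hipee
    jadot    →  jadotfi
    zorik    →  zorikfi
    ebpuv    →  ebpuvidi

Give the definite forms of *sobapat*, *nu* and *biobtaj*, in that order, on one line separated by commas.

sobapatfi, nue, biobtajidi

The alternation tracks the final sound of the stem — -fi when the stem ends in a voiceless consonant (*bofupoh*, *jadot*, *zorik*); -idi when the stem ends in a voiced consonant (*fafoj*, *wubiviz*, *ebpuv*); -e when the stem ends in a vowel (*kadu*, *hipe*).
*sobapat* — final sound /t/ (a voiceless consonant) → -fi → *sobapatfi*.
Since the final sound of *nu* is /u/ (a vowel), it takes -e, giving *nue*.
*biobtaj* — final sound /j/ (a voiced consonant) → -idi → *biobtajidi*.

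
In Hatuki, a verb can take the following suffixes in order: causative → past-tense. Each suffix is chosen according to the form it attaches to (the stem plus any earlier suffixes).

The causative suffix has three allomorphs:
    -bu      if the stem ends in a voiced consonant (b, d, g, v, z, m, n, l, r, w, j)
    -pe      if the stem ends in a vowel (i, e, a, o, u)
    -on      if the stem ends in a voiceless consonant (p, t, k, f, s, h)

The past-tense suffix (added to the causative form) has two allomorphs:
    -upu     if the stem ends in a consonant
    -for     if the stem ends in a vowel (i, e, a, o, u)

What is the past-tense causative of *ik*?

ikonupu

*ik*: final sound = /k/, a voiceless consonant → -on → *ikon*.
The causative form *ikon* — final sound /n/ (a consonant) → -upu → *ikonupu*.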